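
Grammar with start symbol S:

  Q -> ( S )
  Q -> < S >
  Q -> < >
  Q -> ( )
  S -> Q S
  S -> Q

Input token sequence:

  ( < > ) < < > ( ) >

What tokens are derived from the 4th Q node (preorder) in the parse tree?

< >

[S [Q ( [S [Q < >]] )] [S [Q < [S [Q < >] [S [Q ( )]]] >]]]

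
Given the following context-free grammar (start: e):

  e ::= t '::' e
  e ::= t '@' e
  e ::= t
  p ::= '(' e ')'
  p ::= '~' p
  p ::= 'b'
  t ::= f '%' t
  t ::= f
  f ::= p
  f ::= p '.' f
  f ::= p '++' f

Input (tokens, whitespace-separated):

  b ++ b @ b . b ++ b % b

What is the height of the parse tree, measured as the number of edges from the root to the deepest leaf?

7

[e [t [f [p b] ++ [f [p b]]]] @ [e [t [f [p b] . [f [p b] ++ [f [p b]]]] % [t [f [p b]]]]]]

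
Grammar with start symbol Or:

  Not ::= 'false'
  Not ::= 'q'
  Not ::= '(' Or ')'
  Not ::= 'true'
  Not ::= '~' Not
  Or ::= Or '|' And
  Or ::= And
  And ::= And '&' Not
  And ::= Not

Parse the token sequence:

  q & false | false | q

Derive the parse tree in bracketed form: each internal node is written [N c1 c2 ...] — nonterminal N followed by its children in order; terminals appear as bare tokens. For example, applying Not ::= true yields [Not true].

Or
Or | And
Or | And | And
And | And | And
And & Not | And | And
Not & Not | And | And
q & Not | And | And
q & false | And | And
q & false | Not | And
q & false | false | And
q & false | false | Not
q & false | false | q

[Or [Or [Or [And [And [Not q]] & [Not false]]] | [And [Not false]]] | [And [Not q]]]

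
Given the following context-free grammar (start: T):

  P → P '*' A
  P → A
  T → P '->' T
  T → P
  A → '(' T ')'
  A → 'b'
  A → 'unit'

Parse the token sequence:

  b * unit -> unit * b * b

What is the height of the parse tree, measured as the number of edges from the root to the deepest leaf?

6

[T [P [P [A b]] * [A unit]] -> [T [P [P [P [A unit]] * [A b]] * [A b]]]]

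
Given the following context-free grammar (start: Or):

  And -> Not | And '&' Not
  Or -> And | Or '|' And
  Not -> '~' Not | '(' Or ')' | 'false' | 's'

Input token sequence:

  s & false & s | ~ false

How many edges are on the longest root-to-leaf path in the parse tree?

6

[Or [Or [And [And [And [Not s]] & [Not false]] & [Not s]]] | [And [Not ~ [Not false]]]]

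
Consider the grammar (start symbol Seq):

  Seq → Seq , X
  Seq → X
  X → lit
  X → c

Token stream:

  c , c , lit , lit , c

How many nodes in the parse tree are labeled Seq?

[Seq [Seq [Seq [Seq [Seq [X c]] , [X c]] , [X lit]] , [X lit]] , [X c]]

5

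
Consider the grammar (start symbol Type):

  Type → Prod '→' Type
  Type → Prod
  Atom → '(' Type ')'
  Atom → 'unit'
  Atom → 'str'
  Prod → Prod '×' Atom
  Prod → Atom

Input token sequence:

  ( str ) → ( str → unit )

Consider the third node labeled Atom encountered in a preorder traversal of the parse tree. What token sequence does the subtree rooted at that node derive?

[Type [Prod [Atom ( [Type [Prod [Atom str]]] )]] → [Type [Prod [Atom ( [Type [Prod [Atom str]] → [Type [Prod [Atom unit]]]] )]]]]

( str → unit )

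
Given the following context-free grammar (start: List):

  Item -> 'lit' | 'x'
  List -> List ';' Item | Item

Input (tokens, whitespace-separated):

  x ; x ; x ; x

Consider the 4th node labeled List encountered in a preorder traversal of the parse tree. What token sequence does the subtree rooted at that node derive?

x

[List [List [List [List [Item x]] ; [Item x]] ; [Item x]] ; [Item x]]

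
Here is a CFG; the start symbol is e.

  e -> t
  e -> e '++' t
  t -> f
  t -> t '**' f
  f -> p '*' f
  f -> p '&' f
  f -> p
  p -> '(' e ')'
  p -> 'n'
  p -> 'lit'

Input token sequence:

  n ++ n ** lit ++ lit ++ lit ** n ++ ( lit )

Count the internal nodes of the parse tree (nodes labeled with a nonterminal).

[e [e [e [e [e [t [f [p n]]]] ++ [t [t [f [p n]]] ** [f [p lit]]]] ++ [t [f [p lit]]]] ++ [t [t [f [p lit]]] ** [f [p n]]]] ++ [t [f [p ( [e [t [f [p lit]]]] )]]]]

30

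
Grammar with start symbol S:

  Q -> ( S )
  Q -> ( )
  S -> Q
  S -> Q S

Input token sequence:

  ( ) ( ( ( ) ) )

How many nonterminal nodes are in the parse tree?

8

[S [Q ( )] [S [Q ( [S [Q ( [S [Q ( )]] )]] )]]]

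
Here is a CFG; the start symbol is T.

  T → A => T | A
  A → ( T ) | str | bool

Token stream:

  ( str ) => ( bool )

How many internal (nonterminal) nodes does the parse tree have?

8

[T [A ( [T [A str]] )] => [T [A ( [T [A bool]] )]]]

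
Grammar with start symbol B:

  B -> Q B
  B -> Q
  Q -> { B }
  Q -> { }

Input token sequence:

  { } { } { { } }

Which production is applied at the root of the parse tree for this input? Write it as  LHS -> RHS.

B -> Q B

[B [Q { }] [B [Q { }] [B [Q { [B [Q { }]] }]]]]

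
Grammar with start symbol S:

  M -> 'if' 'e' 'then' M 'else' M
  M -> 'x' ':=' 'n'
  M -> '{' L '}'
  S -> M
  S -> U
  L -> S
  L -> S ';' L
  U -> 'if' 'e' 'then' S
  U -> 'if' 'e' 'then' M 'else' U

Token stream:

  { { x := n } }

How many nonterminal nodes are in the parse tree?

[S [M { [L [S [M { [L [S [M x := n]]] }]]] }]]

8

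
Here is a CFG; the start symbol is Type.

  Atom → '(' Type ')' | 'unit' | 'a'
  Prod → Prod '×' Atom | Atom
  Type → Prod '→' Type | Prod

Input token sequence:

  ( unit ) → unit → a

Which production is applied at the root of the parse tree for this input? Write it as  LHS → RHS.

[Type [Prod [Atom ( [Type [Prod [Atom unit]]] )]] → [Type [Prod [Atom unit]] → [Type [Prod [Atom a]]]]]

Type → Prod '→' Type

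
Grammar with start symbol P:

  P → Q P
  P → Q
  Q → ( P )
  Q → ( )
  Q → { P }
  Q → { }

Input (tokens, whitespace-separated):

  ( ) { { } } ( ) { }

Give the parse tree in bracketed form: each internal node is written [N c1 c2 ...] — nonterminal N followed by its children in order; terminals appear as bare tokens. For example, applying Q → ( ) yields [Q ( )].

[P [Q ( )] [P [Q { [P [Q { }]] }] [P [Q ( )] [P [Q { }]]]]]

P
Q P
( ) P
( ) Q P
( ) { P } P
( ) { Q } P
( ) { { } } P
( ) { { } } Q P
( ) { { } } ( ) P
( ) { { } } ( ) Q
( ) { { } } ( ) { }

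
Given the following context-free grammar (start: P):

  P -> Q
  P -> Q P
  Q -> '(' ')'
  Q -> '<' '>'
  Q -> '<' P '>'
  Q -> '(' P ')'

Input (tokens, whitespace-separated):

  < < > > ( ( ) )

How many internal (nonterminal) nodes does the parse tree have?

[P [Q < [P [Q < >]] >] [P [Q ( [P [Q ( )]] )]]]

8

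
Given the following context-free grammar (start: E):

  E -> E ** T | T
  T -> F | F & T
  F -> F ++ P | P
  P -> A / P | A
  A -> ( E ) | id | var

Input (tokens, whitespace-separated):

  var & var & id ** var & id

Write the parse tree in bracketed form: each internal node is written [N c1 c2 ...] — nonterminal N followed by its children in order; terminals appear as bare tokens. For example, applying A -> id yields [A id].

[E [E [T [F [P [A var]]] & [T [F [P [A var]]] & [T [F [P [A id]]]]]]] ** [T [F [P [A var]]] & [T [F [P [A id]]]]]]

E
E ** T
T ** T
F & T ** T
P & T ** T
A & T ** T
var & T ** T
var & F & T ** T
var & P & T ** T
var & A & T ** T
var & var & T ** T
var & var & F ** T
var & var & P ** T
var & var & A ** T
var & var & id ** T
var & var & id ** F & T
var & var & id ** P & T
var & var & id ** A & T
var & var & id ** var & T
var & var & id ** var & F
var & var & id ** var & P
var & var & id ** var & A
var & var & id ** var & id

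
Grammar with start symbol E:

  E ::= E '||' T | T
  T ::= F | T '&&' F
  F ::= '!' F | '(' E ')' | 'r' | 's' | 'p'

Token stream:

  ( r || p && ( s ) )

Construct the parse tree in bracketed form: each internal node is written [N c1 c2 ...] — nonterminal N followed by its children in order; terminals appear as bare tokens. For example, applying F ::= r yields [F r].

[E [T [F ( [E [E [T [F r]]] || [T [T [F p]] && [F ( [E [T [F s]]] )]]] )]]]

E
T
F
( E )
( E || T )
( T || T )
( F || T )
( r || T )
( r || T && F )
( r || F && F )
( r || p && F )
( r || p && ( E ) )
( r || p && ( T ) )
( r || p && ( F ) )
( r || p && ( s ) )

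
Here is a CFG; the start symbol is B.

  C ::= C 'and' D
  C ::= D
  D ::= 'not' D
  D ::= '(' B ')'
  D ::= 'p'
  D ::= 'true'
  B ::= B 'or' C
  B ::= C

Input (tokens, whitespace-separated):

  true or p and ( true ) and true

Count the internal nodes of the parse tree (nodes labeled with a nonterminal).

13

[B [B [C [D true]]] or [C [C [C [D p]] and [D ( [B [C [D true]]] )]] and [D true]]]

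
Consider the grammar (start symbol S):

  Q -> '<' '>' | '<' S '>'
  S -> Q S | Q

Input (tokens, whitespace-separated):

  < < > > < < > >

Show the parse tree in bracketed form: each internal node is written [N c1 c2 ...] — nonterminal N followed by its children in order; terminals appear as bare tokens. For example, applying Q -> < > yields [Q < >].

S
Q S
< S > S
< Q > S
< < > > S
< < > > Q
< < > > < S >
< < > > < Q >
< < > > < < > >

[S [Q < [S [Q < >]] >] [S [Q < [S [Q < >]] >]]]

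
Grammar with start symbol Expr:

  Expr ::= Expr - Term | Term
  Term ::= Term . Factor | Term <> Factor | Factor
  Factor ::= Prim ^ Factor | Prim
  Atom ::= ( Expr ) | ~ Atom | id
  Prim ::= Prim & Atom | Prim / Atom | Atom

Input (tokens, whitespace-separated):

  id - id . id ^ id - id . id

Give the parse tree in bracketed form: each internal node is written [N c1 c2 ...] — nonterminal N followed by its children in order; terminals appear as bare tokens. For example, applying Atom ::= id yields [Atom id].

[Expr [Expr [Expr [Term [Factor [Prim [Atom id]]]]] - [Term [Term [Factor [Prim [Atom id]]]] . [Factor [Prim [Atom id]] ^ [Factor [Prim [Atom id]]]]]] - [Term [Term [Factor [Prim [Atom id]]]] . [Factor [Prim [Atom id]]]]]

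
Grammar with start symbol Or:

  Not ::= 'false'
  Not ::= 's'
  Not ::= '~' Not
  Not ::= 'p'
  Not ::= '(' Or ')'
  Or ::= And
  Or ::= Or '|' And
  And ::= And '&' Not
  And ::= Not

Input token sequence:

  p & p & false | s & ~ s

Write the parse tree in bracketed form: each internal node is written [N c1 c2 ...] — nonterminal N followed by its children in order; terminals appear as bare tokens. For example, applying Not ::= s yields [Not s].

Or
Or | And
And | And
And & Not | And
And & Not & Not | And
Not & Not & Not | And
p & Not & Not | And
p & p & Not | And
p & p & false | And
p & p & false | And & Not
p & p & false | Not & Not
p & p & false | s & Not
p & p & false | s & ~ Not
p & p & false | s & ~ s

[Or [Or [And [And [And [Not p]] & [Not p]] & [Not false]]] | [And [And [Not s]] & [Not ~ [Not s]]]]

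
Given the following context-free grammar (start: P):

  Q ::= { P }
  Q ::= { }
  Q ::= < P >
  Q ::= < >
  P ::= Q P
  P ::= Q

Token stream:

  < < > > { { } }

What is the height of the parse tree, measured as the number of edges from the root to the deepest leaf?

5

[P [Q < [P [Q < >]] >] [P [Q { [P [Q { }]] }]]]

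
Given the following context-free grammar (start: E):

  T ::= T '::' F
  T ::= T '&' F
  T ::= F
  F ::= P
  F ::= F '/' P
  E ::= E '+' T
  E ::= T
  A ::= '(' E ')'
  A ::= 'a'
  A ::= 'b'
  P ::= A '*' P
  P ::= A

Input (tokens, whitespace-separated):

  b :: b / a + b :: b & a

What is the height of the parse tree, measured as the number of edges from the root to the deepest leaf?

[E [E [T [T [F [P [A b]]]] :: [F [F [P [A b]]] / [P [A a]]]]] + [T [T [T [F [P [A b]]]] :: [F [P [A b]]]] & [F [P [A a]]]]]

7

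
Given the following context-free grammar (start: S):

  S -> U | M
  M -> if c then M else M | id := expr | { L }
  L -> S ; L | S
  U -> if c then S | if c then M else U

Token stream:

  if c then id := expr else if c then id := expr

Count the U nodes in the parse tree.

[S [U if c then [M id := expr] else [U if c then [S [M id := expr]]]]]

2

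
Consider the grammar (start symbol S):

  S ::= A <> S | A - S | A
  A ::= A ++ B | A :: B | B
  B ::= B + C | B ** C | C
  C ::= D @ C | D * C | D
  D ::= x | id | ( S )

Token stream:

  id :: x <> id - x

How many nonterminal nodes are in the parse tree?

19

[S [A [A [B [C [D id]]]] :: [B [C [D x]]]] <> [S [A [B [C [D id]]]] - [S [A [B [C [D x]]]]]]]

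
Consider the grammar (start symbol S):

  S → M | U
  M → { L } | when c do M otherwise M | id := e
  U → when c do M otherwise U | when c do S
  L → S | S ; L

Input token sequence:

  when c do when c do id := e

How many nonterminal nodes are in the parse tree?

6

[S [U when c do [S [U when c do [S [M id := e]]]]]]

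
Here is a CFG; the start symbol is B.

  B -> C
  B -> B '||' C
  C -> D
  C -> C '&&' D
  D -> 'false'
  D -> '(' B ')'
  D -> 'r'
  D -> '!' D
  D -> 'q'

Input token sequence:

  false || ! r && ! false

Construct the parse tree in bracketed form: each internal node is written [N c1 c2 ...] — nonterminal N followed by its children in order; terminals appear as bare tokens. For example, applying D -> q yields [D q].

[B [B [C [D false]]] || [C [C [D ! [D r]]] && [D ! [D false]]]]

B
B || C
C || C
D || C
false || C
false || C && D
false || D && D
false || ! D && D
false || ! r && D
false || ! r && ! D
false || ! r && ! false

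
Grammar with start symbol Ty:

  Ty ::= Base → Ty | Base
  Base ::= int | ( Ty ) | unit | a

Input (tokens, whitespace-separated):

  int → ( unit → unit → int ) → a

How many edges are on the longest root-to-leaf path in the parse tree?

[Ty [Base int] → [Ty [Base ( [Ty [Base unit] → [Ty [Base unit] → [Ty [Base int]]]] )] → [Ty [Base a]]]]

7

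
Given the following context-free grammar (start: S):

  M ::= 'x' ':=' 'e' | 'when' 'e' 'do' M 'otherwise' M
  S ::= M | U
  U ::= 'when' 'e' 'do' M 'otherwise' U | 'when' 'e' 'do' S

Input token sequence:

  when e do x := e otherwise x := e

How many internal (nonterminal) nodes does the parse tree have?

[S [M when e do [M x := e] otherwise [M x := e]]]

4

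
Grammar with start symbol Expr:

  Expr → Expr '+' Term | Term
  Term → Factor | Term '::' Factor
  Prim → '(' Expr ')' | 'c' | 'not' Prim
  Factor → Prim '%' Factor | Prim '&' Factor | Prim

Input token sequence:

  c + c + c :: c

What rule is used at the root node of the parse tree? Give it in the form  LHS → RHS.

[Expr [Expr [Expr [Term [Factor [Prim c]]]] + [Term [Factor [Prim c]]]] + [Term [Term [Factor [Prim c]]] :: [Factor [Prim c]]]]

Expr → Expr '+' Term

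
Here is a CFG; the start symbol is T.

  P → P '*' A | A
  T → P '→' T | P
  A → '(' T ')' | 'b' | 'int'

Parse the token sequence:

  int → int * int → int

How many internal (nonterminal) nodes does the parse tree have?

11

[T [P [A int]] → [T [P [P [A int]] * [A int]] → [T [P [A int]]]]]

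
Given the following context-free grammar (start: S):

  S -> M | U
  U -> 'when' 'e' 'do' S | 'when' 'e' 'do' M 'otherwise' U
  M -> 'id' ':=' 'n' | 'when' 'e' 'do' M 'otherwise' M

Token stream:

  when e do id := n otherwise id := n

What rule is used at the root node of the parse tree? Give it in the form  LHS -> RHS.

[S [M when e do [M id := n] otherwise [M id := n]]]

S -> M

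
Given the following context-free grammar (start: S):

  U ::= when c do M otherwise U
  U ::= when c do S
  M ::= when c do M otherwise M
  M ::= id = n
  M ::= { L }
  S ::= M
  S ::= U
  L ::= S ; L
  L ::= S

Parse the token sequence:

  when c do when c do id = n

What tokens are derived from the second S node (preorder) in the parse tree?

when c do id = n

[S [U when c do [S [U when c do [S [M id = n]]]]]]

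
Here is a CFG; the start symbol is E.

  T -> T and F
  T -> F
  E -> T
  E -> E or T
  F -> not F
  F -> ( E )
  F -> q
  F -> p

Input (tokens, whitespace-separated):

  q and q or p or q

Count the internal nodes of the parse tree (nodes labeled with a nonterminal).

[E [E [E [T [T [F q]] and [F q]]] or [T [F p]]] or [T [F q]]]

11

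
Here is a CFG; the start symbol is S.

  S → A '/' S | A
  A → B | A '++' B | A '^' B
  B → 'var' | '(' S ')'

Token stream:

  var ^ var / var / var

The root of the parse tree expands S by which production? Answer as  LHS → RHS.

S → A '/' S

[S [A [A [B var]] ^ [B var]] / [S [A [B var]] / [S [A [B var]]]]]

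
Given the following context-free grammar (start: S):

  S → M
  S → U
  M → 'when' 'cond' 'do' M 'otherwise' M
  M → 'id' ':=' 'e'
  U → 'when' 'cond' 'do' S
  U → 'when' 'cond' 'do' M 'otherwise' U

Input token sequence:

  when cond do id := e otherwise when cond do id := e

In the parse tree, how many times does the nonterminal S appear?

2

[S [U when cond do [M id := e] otherwise [U when cond do [S [M id := e]]]]]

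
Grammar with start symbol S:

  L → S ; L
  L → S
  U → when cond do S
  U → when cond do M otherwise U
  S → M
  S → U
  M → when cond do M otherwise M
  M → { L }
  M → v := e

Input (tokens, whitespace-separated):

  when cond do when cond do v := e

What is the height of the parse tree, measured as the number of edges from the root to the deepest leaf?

6

[S [U when cond do [S [U when cond do [S [M v := e]]]]]]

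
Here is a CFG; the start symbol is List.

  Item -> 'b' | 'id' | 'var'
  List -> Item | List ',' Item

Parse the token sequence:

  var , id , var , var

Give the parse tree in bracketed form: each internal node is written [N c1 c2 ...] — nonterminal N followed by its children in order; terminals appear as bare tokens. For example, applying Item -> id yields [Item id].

[List [List [List [List [Item var]] , [Item id]] , [Item var]] , [Item var]]

List
List , Item
List , Item , Item
List , Item , Item , Item
Item , Item , Item , Item
var , Item , Item , Item
var , id , Item , Item
var , id , var , Item
var , id , var , var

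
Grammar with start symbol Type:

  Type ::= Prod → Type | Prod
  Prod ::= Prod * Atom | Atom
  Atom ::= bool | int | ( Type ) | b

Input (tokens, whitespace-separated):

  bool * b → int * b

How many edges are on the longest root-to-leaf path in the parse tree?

5

[Type [Prod [Prod [Atom bool]] * [Atom b]] → [Type [Prod [Prod [Atom int]] * [Atom b]]]]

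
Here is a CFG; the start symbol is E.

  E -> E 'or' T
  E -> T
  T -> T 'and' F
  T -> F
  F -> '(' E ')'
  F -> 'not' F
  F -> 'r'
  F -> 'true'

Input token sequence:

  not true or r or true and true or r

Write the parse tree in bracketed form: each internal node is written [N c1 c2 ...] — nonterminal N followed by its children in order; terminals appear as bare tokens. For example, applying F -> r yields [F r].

E
E or T
E or T or T
E or T or T or T
T or T or T or T
F or T or T or T
not F or T or T or T
not true or T or T or T
not true or F or T or T
not true or r or T or T
not true or r or T and F or T
not true or r or F and F or T
not true or r or true and F or T
not true or r or true and true or T
not true or r or true and true or F
not true or r or true and true or r

[E [E [E [E [T [F not [F true]]]] or [T [F r]]] or [T [T [F true]] and [F true]]] or [T [F r]]]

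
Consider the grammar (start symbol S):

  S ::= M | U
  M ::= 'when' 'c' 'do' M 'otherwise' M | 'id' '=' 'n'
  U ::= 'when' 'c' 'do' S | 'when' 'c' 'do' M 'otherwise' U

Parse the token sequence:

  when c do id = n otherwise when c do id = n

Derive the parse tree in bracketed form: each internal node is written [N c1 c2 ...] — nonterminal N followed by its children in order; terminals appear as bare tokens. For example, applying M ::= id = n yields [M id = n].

[S [U when c do [M id = n] otherwise [U when c do [S [M id = n]]]]]

S
U
when c do M otherwise U
when c do id = n otherwise U
when c do id = n otherwise when c do S
when c do id = n otherwise when c do M
when c do id = n otherwise when c do id = n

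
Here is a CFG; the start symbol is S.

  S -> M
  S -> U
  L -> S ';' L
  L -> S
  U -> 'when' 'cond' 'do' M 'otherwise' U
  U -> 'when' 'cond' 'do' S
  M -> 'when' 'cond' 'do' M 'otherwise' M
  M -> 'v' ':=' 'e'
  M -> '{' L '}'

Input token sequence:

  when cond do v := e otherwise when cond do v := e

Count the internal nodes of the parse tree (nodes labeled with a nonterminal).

[S [U when cond do [M v := e] otherwise [U when cond do [S [M v := e]]]]]

6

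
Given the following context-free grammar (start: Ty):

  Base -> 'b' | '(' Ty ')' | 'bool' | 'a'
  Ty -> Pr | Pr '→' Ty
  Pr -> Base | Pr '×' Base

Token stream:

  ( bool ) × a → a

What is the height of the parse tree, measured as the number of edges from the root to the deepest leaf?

7

[Ty [Pr [Pr [Base ( [Ty [Pr [Base bool]]] )]] × [Base a]] → [Ty [Pr [Base a]]]]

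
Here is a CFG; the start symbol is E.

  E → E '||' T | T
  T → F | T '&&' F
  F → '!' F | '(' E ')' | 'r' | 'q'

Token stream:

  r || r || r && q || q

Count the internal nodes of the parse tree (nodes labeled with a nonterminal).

[E [E [E [E [T [F r]]] || [T [F r]]] || [T [T [F r]] && [F q]]] || [T [F q]]]

14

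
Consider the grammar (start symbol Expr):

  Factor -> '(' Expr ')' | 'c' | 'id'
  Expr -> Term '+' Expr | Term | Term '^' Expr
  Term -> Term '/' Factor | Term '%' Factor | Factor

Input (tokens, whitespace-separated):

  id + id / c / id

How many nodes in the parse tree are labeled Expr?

2

[Expr [Term [Factor id]] + [Expr [Term [Term [Term [Factor id]] / [Factor c]] / [Factor id]]]]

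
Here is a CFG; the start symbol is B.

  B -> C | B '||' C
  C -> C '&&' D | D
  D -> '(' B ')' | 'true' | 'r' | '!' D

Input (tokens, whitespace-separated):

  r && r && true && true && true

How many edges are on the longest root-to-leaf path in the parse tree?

[B [C [C [C [C [C [D r]] && [D r]] && [D true]] && [D true]] && [D true]]]

7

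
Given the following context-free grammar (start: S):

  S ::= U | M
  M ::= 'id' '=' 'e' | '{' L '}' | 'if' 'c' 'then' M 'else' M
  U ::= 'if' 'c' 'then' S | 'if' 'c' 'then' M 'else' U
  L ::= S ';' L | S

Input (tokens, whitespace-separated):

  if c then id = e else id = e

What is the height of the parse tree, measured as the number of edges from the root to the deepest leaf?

3

[S [M if c then [M id = e] else [M id = e]]]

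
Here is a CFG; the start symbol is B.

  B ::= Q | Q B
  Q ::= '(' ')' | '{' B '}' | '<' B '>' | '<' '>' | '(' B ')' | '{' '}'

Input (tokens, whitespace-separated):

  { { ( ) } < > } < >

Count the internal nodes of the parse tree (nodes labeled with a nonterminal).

[B [Q { [B [Q { [B [Q ( )]] }] [B [Q < >]]] }] [B [Q < >]]]

10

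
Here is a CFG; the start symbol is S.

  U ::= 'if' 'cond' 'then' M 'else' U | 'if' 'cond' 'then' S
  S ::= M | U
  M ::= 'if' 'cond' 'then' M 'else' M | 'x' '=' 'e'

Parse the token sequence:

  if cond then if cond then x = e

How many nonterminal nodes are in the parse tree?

[S [U if cond then [S [U if cond then [S [M x = e]]]]]]

6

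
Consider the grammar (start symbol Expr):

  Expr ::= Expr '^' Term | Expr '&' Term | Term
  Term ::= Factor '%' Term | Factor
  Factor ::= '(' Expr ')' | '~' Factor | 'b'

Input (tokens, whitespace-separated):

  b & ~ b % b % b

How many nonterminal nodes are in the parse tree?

[Expr [Expr [Term [Factor b]]] & [Term [Factor ~ [Factor b]] % [Term [Factor b] % [Term [Factor b]]]]]

11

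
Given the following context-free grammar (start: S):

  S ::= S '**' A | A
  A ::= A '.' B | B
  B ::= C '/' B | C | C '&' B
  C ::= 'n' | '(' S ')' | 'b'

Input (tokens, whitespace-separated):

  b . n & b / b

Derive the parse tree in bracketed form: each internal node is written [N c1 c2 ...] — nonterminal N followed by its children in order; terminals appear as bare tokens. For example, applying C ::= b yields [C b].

[S [A [A [B [C b]]] . [B [C n] & [B [C b] / [B [C b]]]]]]

S
A
A . B
B . B
C . B
b . B
b . C & B
b . n & B
b . n & C / B
b . n & b / B
b . n & b / C
b . n & b / b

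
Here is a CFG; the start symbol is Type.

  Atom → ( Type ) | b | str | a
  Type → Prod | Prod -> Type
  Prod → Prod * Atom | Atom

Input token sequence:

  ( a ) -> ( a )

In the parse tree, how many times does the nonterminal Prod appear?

4

[Type [Prod [Atom ( [Type [Prod [Atom a]]] )]] -> [Type [Prod [Atom ( [Type [Prod [Atom a]]] )]]]]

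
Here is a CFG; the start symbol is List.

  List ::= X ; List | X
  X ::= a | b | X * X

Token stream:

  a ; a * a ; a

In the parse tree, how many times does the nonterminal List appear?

[List [X a] ; [List [X [X a] * [X a]] ; [List [X a]]]]

3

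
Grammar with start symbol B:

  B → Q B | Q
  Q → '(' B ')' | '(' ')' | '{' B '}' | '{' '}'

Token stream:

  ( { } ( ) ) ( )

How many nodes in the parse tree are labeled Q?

4

[B [Q ( [B [Q { }] [B [Q ( )]]] )] [B [Q ( )]]]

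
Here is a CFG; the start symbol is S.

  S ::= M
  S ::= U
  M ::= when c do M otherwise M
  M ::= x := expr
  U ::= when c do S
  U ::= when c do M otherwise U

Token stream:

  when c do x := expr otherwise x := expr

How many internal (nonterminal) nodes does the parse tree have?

[S [M when c do [M x := expr] otherwise [M x := expr]]]

4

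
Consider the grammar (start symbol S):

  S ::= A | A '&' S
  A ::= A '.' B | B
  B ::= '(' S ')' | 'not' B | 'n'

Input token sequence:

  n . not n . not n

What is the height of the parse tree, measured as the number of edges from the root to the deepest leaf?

[S [A [A [A [B n]] . [B not [B n]]] . [B not [B n]]]]

5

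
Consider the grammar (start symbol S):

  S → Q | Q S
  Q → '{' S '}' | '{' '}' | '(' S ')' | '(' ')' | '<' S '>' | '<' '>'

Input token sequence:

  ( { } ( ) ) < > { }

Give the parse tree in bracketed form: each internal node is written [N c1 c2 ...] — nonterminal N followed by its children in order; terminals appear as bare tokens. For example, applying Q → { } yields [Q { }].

S
Q S
( S ) S
( Q S ) S
( { } S ) S
( { } Q ) S
( { } ( ) ) S
( { } ( ) ) Q S
( { } ( ) ) < > S
( { } ( ) ) < > Q
( { } ( ) ) < > { }

[S [Q ( [S [Q { }] [S [Q ( )]]] )] [S [Q < >] [S [Q { }]]]]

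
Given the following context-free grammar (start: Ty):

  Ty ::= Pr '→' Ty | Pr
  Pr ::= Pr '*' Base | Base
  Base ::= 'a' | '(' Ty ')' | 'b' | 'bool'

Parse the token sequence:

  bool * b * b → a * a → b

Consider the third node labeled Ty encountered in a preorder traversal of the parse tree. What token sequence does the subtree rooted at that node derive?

b

[Ty [Pr [Pr [Pr [Base bool]] * [Base b]] * [Base b]] → [Ty [Pr [Pr [Base a]] * [Base a]] → [Ty [Pr [Base b]]]]]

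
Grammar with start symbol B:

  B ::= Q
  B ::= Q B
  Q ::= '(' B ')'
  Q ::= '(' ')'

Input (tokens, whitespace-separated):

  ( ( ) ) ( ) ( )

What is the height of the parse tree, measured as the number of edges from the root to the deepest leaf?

4

[B [Q ( [B [Q ( )]] )] [B [Q ( )] [B [Q ( )]]]]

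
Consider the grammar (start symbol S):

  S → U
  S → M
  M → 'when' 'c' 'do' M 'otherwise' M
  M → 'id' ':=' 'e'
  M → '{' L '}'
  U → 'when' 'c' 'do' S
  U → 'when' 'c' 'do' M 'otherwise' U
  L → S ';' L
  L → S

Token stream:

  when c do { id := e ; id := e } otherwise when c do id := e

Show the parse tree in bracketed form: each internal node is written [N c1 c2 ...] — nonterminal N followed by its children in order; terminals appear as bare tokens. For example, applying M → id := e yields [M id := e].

S
U
when c do M otherwise U
when c do { L } otherwise U
when c do { S ; L } otherwise U
when c do { M ; L } otherwise U
when c do { id := e ; L } otherwise U
when c do { id := e ; S } otherwise U
when c do { id := e ; M } otherwise U
when c do { id := e ; id := e } otherwise U
when c do { id := e ; id := e } otherwise when c do S
when c do { id := e ; id := e } otherwise when c do M
when c do { id := e ; id := e } otherwise when c do id := e

[S [U when c do [M { [L [S [M id := e]] ; [L [S [M id := e]]]] }] otherwise [U when c do [S [M id := e]]]]]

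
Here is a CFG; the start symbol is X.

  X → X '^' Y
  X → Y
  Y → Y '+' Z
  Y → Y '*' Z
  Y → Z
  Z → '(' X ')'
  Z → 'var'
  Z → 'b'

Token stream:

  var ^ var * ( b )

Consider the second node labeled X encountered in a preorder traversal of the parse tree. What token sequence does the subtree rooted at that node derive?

var

[X [X [Y [Z var]]] ^ [Y [Y [Z var]] * [Z ( [X [Y [Z b]]] )]]]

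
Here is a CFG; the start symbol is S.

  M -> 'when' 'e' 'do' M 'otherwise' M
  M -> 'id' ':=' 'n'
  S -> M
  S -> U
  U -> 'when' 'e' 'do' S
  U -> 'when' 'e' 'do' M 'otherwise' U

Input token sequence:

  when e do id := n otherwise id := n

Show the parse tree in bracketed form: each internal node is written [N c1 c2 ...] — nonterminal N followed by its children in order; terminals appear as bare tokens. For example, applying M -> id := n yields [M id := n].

S
M
when e do M otherwise M
when e do id := n otherwise M
when e do id := n otherwise id := n

[S [M when e do [M id := n] otherwise [M id := n]]]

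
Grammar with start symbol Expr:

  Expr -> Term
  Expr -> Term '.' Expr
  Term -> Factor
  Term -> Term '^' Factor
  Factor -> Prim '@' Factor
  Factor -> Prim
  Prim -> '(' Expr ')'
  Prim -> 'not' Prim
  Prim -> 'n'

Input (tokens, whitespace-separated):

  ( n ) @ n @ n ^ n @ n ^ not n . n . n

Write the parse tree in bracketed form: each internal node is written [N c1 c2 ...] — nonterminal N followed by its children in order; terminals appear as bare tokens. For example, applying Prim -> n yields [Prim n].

[Expr [Term [Term [Term [Factor [Prim ( [Expr [Term [Factor [Prim n]]]] )] @ [Factor [Prim n] @ [Factor [Prim n]]]]] ^ [Factor [Prim n] @ [Factor [Prim n]]]] ^ [Factor [Prim not [Prim n]]]] . [Expr [Term [Factor [Prim n]]] . [Expr [Term [Factor [Prim n]]]]]]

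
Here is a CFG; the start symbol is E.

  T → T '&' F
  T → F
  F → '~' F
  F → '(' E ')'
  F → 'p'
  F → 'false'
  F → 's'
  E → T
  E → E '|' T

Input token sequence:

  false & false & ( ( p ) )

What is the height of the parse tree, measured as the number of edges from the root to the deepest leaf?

9

[E [T [T [T [F false]] & [F false]] & [F ( [E [T [F ( [E [T [F p]]] )]]] )]]]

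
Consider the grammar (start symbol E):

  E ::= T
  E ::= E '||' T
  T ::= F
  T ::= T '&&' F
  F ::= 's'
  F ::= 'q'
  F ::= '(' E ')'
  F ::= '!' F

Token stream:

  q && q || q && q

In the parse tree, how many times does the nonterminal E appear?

[E [E [T [T [F q]] && [F q]]] || [T [T [F q]] && [F q]]]

2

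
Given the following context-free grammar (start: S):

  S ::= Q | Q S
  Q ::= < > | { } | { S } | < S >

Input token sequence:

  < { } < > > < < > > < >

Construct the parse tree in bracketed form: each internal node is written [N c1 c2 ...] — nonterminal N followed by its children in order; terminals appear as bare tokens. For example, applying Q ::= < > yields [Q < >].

[S [Q < [S [Q { }] [S [Q < >]]] >] [S [Q < [S [Q < >]] >] [S [Q < >]]]]

S
Q S
< S > S
< Q S > S
< { } S > S
< { } Q > S
< { } < > > S
< { } < > > Q S
< { } < > > < S > S
< { } < > > < Q > S
< { } < > > < < > > S
< { } < > > < < > > Q
< { } < > > < < > > < >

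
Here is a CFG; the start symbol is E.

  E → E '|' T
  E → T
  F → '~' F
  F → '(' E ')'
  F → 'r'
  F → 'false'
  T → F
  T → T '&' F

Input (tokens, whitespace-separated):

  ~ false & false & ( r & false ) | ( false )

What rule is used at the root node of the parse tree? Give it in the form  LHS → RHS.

[E [E [T [T [T [F ~ [F false]]] & [F false]] & [F ( [E [T [T [F r]] & [F false]]] )]]] | [T [F ( [E [T [F false]]] )]]]

E → E '|' T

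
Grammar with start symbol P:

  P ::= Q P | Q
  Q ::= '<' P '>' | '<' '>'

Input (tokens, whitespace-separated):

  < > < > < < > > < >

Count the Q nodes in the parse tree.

[P [Q < >] [P [Q < >] [P [Q < [P [Q < >]] >] [P [Q < >]]]]]

5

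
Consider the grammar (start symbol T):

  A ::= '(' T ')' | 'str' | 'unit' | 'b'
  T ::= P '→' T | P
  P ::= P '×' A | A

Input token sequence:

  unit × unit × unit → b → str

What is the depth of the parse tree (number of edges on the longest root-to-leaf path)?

5

[T [P [P [P [A unit]] × [A unit]] × [A unit]] → [T [P [A b]] → [T [P [A str]]]]]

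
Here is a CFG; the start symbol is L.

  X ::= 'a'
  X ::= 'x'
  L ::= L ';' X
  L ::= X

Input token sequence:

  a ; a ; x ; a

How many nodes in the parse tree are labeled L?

[L [L [L [L [X a]] ; [X a]] ; [X x]] ; [X a]]

4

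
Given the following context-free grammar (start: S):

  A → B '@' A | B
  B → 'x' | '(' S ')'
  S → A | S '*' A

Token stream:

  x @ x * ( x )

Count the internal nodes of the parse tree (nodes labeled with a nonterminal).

11

[S [S [A [B x] @ [A [B x]]]] * [A [B ( [S [A [B x]]] )]]]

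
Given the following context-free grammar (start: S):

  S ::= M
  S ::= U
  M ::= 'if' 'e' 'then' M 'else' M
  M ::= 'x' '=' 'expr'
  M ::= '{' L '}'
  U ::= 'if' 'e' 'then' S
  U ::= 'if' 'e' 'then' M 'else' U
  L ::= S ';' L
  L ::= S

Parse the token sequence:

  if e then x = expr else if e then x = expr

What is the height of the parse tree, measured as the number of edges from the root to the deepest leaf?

[S [U if e then [M x = expr] else [U if e then [S [M x = expr]]]]]

5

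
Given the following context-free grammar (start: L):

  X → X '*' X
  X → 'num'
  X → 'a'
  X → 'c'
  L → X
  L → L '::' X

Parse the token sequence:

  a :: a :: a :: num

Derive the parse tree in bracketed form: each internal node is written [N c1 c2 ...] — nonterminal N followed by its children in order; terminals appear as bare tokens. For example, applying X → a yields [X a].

[L [L [L [L [X a]] :: [X a]] :: [X a]] :: [X num]]

L
L :: X
L :: X :: X
L :: X :: X :: X
X :: X :: X :: X
a :: X :: X :: X
a :: a :: X :: X
a :: a :: a :: X
a :: a :: a :: num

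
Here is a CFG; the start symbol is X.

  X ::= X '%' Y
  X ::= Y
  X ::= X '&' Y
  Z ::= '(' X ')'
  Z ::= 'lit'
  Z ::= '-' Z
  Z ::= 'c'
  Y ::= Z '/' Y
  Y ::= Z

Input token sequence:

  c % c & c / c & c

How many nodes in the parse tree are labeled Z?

[X [X [X [X [Y [Z c]]] % [Y [Z c]]] & [Y [Z c] / [Y [Z c]]]] & [Y [Z c]]]

5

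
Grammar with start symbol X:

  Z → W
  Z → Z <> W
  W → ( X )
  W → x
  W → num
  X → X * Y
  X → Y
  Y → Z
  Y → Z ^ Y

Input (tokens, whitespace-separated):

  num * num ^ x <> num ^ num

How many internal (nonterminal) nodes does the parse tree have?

16

[X [X [Y [Z [W num]]]] * [Y [Z [W num]] ^ [Y [Z [Z [W x]] <> [W num]] ^ [Y [Z [W num]]]]]]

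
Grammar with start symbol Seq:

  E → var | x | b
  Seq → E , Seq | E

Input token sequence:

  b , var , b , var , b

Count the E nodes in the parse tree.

5

[Seq [E b] , [Seq [E var] , [Seq [E b] , [Seq [E var] , [Seq [E b]]]]]]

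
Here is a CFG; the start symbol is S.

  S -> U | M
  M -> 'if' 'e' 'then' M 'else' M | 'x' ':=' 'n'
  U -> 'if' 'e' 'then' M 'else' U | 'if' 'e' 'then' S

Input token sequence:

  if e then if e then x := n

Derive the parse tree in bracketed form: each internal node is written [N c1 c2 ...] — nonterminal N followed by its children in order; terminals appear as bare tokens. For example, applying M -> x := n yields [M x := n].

[S [U if e then [S [U if e then [S [M x := n]]]]]]

S
U
if e then S
if e then U
if e then if e then S
if e then if e then M
if e then if e then x := n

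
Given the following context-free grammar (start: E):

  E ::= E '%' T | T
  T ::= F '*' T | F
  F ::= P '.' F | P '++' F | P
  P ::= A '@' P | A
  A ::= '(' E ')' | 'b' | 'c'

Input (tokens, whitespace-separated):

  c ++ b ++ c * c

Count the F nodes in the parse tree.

4

[E [T [F [P [A c]] ++ [F [P [A b]] ++ [F [P [A c]]]]] * [T [F [P [A c]]]]]]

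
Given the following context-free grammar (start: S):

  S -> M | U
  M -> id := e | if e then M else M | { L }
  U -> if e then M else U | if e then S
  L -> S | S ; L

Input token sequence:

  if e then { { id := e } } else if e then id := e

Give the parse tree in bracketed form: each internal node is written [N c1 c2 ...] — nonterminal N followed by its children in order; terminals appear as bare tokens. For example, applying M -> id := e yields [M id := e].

[S [U if e then [M { [L [S [M { [L [S [M id := e]]] }]]] }] else [U if e then [S [M id := e]]]]]

S
U
if e then M else U
if e then { L } else U
if e then { S } else U
if e then { M } else U
if e then { { L } } else U
if e then { { S } } else U
if e then { { M } } else U
if e then { { id := e } } else U
if e then { { id := e } } else if e then S
if e then { { id := e } } else if e then M
if e then { { id := e } } else if e then id := e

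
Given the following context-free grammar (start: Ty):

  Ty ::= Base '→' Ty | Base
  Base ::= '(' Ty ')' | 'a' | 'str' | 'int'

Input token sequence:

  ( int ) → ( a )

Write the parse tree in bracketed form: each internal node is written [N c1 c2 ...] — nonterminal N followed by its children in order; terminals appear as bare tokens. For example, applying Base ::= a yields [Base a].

[Ty [Base ( [Ty [Base int]] )] → [Ty [Base ( [Ty [Base a]] )]]]

Ty
Base → Ty
( Ty ) → Ty
( Base ) → Ty
( int ) → Ty
( int ) → Base
( int ) → ( Ty )
( int ) → ( Base )
( int ) → ( a )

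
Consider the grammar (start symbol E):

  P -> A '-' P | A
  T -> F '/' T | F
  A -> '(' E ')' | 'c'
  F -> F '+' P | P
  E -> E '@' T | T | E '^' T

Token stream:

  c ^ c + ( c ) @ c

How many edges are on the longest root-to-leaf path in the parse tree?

11

[E [E [E [T [F [P [A c]]]]] ^ [T [F [F [P [A c]]] + [P [A ( [E [T [F [P [A c]]]]] )]]]]] @ [T [F [P [A c]]]]]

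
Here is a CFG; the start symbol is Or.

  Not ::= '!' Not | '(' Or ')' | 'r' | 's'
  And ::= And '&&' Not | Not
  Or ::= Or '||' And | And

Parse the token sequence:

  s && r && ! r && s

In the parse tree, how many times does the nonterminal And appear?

[Or [And [And [And [And [Not s]] && [Not r]] && [Not ! [Not r]]] && [Not s]]]

4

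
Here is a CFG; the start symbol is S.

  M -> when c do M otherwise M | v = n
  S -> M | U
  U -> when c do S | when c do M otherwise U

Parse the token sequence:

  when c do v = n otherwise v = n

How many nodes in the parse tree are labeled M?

3

[S [M when c do [M v = n] otherwise [M v = n]]]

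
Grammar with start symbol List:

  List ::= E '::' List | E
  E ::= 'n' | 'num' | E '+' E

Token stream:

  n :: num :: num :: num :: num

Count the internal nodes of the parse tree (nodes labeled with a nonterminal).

10

[List [E n] :: [List [E num] :: [List [E num] :: [List [E num] :: [List [E num]]]]]]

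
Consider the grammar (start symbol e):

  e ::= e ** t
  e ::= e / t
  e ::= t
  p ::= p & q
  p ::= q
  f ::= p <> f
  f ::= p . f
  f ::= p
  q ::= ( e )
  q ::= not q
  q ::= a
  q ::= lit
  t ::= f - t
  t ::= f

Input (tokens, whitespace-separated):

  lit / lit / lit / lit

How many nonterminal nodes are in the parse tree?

[e [e [e [e [t [f [p [q lit]]]]] / [t [f [p [q lit]]]]] / [t [f [p [q lit]]]]] / [t [f [p [q lit]]]]]

20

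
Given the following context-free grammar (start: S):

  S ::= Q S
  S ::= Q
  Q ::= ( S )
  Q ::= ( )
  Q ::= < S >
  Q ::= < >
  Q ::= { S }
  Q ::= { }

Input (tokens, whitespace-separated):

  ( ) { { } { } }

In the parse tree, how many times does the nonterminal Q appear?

4

[S [Q ( )] [S [Q { [S [Q { }] [S [Q { }]]] }]]]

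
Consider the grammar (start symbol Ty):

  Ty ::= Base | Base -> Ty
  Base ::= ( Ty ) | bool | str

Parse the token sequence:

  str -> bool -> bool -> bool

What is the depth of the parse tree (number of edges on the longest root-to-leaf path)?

[Ty [Base str] -> [Ty [Base bool] -> [Ty [Base bool] -> [Ty [Base bool]]]]]

5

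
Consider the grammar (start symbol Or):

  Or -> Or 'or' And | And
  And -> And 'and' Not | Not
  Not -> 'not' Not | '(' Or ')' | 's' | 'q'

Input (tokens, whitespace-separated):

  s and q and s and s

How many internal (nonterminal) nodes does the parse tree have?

[Or [And [And [And [And [Not s]] and [Not q]] and [Not s]] and [Not s]]]

9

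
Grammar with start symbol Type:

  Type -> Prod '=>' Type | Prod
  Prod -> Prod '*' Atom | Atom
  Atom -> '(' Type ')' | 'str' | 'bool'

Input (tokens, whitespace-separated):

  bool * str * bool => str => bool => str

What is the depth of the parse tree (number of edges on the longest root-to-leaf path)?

6

[Type [Prod [Prod [Prod [Atom bool]] * [Atom str]] * [Atom bool]] => [Type [Prod [Atom str]] => [Type [Prod [Atom bool]] => [Type [Prod [Atom str]]]]]]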